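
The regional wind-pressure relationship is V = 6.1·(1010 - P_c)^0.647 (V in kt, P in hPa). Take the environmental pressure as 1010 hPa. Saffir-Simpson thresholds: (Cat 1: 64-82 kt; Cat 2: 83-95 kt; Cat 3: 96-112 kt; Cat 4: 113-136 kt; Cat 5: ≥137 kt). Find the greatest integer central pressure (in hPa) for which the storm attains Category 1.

Category 1 begins at V = 64 kt.
Required ΔP = (64/6.1)^(1/0.647) = 10.492^1.546 ≈ 37.83 hPa.
P_c ≤ 1010 − 37.83 = 972.17, so the highest integer P_c is 972 hPa.

972 hPa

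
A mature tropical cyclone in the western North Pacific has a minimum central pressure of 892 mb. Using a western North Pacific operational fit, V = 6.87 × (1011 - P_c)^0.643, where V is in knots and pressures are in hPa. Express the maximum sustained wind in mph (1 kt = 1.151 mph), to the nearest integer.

171 mph

ΔP = 1011 − 892 = 119 mb.
V ≈ 6.87 × 119^0.643 = 6.87 × 21.606 ≈ 148.434 kt.
148.434 × 1.151 ≈ 170.85 mph → 171 mph.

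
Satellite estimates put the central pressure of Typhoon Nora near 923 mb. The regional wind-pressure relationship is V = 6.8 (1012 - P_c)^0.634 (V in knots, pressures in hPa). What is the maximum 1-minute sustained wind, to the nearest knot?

ΔP = 1012 − 923 = 89 mb.
89^0.634 ≈ 17.215.
V ≈ 6.8 × 17.215 ≈ 117.1 kt.

117 kt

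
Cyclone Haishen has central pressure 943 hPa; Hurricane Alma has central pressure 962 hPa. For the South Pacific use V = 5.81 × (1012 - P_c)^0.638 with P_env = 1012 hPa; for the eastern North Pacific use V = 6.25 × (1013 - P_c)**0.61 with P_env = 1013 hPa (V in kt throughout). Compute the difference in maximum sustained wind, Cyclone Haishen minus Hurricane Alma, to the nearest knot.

Cyclone Haishen: ΔP = 69; V ≈ 5.81 × 69^0.638 ≈ 86.57 kt.
Hurricane Alma: ΔP = 51; V ≈ 6.25 × 51^0.61 ≈ 68.79 kt.
Difference ≈ 86.57 − 68.79 = 17.78 → 18 kt.

18 kt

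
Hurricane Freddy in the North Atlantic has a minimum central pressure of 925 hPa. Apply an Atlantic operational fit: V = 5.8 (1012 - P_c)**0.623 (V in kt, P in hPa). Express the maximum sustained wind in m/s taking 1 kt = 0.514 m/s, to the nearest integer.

ΔP = 1012 − 925 = 87 hPa.
V ≈ 5.8 × 87^0.623 = 5.8 × 16.156 ≈ 93.702 kt.
93.702 × 0.514 ≈ 48.16 m/s → 48 m/s.

48 m/s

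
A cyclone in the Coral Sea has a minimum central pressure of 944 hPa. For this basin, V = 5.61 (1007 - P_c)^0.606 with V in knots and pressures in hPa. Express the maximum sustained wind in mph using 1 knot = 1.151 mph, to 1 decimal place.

ΔP = 1007 − 944 = 63 hPa.
V ≈ 5.61 × 63^0.606 = 5.61 × 12.314 ≈ 69.082 kt.
69.082 × 1.151 ≈ 79.51 mph → 79.5 mph.

79.5 mph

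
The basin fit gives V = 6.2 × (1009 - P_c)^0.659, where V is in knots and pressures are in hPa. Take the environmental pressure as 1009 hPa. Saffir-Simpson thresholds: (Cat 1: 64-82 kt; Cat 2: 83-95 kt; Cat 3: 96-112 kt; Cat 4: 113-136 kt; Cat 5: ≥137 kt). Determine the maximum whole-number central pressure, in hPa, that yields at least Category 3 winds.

945 hPa

Category 3 begins at V = 96 kt.
Required ΔP = (96/6.2)^(1/0.659) = 15.484^1.517 ≈ 63.91 hPa.
P_c ≤ 1009 − 63.91 = 945.09, so the highest integer P_c is 945 hPa.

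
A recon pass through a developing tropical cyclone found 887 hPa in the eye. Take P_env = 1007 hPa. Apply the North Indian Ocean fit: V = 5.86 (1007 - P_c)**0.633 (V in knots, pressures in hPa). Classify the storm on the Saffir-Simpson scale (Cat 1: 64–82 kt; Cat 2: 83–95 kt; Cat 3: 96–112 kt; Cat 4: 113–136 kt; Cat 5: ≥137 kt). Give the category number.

4

ΔP = 1007 − 887 = 120 hPa.
V ≈ 5.86 × 120^0.633 = 5.86 × 20.71 ≈ 121 kt.
121 kt falls in the Category 4 band.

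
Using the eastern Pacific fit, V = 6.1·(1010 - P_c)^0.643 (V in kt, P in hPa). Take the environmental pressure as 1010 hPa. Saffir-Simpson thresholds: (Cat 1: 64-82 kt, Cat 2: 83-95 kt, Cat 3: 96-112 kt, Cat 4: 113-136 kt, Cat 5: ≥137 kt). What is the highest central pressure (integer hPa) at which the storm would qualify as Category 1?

Category 1 begins at V = 64 kt.
Required ΔP = (64/6.1)^(1/0.643) = 10.492^1.555 ≈ 38.69 hPa.
P_c ≤ 1010 − 38.69 = 971.31, so the highest integer P_c is 971 hPa.

971 hPa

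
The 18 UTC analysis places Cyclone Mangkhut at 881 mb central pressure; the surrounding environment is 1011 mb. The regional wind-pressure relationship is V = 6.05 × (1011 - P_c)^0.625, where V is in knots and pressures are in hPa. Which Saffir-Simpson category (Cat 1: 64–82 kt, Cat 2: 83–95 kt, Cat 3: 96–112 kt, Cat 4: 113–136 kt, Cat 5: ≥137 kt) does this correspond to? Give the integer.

4

ΔP = 1011 − 881 = 130 mb.
V ≈ 6.05 × 130^0.625 = 6.05 × 20.95 ≈ 127 kt.
127 kt falls in the Category 4 band.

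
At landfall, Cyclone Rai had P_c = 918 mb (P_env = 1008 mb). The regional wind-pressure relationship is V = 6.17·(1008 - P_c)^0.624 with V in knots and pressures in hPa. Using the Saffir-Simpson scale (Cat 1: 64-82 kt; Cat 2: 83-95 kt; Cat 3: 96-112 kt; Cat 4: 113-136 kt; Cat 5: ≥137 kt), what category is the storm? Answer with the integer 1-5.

ΔP = 1008 − 918 = 90 mb.
V ≈ 6.17 × 90^0.624 = 6.17 × 16.57 ≈ 102 kt.
102 kt falls in the Category 3 band.

3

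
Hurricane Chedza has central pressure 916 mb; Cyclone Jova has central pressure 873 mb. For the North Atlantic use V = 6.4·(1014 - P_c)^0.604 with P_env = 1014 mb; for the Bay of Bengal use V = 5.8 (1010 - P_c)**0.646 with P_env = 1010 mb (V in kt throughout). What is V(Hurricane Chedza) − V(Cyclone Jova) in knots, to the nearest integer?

Hurricane Chedza: ΔP = 98; V ≈ 6.4 × 98^0.604 ≈ 102.07 kt.
Cyclone Jova: ΔP = 137; V ≈ 5.8 × 137^0.646 ≈ 139.24 kt.
Difference ≈ 102.07 − 139.24 = -37.17 → -37 kt.

-37 kt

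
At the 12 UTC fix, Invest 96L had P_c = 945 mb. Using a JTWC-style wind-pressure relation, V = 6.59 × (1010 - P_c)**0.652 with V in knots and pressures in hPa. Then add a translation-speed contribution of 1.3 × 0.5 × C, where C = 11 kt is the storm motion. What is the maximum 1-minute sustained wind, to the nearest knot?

107 kt

ΔP = 1010 − 945 = 65 mb.
65^0.652 ≈ 15.206.
V ≈ 6.59 × 15.206 ≈ 100.2 kt.
Translation term: 1.3 × 0.5 × 11 = 7.15 kt.
Corrected V ≈ 107.35 kt → 107 kt.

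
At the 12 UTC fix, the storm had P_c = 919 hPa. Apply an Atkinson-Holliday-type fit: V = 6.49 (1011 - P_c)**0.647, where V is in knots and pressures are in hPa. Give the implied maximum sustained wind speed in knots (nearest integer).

ΔP = 1011 − 919 = 92 hPa.
92^0.647 ≈ 18.645.
V ≈ 6.49 × 18.645 ≈ 121.0 kt.

121 kt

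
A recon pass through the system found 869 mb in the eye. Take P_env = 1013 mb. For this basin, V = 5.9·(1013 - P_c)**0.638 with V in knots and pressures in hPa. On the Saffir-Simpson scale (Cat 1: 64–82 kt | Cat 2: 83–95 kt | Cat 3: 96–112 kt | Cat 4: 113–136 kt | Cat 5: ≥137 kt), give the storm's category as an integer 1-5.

5

ΔP = 1013 − 869 = 144 mb.
V ≈ 5.9 × 144^0.638 = 5.9 × 23.83 ≈ 141 kt.
141 kt falls in the Category 5 band.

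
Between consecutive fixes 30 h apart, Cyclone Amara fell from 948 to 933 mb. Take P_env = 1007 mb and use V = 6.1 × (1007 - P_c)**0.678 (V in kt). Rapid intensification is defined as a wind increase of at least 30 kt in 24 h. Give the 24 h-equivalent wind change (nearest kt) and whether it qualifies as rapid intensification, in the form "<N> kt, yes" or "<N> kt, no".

V₁: ΔP = 59, V ≈ 6.1 × 59^0.678 ≈ 96.82 kt.
V₂: ΔP = 74, V ≈ 6.1 × 74^0.678 ≈ 112.89 kt.
ΔV over 30 h = 16.07 kt → 24 h equivalent = 16.07 × 24/30 ≈ 12.86 kt.
13 kt < 30 kt ⇒ not rapid intensification.

13 kt, no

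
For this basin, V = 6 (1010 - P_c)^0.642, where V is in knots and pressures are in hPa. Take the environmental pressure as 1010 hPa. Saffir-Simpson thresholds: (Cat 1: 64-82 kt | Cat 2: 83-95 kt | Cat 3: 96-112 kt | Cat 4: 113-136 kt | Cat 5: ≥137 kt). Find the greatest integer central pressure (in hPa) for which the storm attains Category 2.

Category 2 begins at V = 83 kt.
Required ΔP = (83/6)^(1/0.642) = 13.833^1.558 ≈ 59.86 hPa.
P_c ≤ 1010 − 59.86 = 950.14, so the highest integer P_c is 950 hPa.

950 hPa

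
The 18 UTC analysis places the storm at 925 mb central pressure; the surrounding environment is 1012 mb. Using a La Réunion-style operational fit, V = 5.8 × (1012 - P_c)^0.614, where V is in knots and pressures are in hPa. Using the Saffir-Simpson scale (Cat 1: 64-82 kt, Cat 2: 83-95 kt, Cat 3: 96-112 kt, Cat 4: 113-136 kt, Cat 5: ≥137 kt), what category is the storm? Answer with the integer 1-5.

ΔP = 1012 − 925 = 87 mb.
V ≈ 5.8 × 87^0.614 = 5.8 × 15.52 ≈ 90 kt.
90 kt falls in the Category 2 band.

2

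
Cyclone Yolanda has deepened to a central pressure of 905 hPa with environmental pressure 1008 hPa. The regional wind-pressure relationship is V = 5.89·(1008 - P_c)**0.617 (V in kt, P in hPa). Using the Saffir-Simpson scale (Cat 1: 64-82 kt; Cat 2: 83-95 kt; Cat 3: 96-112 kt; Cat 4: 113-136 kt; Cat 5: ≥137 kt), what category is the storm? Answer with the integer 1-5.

3

ΔP = 1008 − 905 = 103 hPa.
V ≈ 5.89 × 103^0.617 = 5.89 × 17.46 ≈ 103 kt.
103 kt falls in the Category 3 band.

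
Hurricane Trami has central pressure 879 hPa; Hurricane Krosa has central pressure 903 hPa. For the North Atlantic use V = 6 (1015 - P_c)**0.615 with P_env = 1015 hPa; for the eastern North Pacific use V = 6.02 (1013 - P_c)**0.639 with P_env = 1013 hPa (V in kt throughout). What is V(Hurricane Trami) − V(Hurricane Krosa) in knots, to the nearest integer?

Hurricane Trami: ΔP = 136; V ≈ 6 × 136^0.615 ≈ 123.11 kt.
Hurricane Krosa: ΔP = 110; V ≈ 6.02 × 110^0.639 ≈ 121.35 kt.
Difference ≈ 123.11 − 121.35 = 1.76 → 2 kt.

2 kt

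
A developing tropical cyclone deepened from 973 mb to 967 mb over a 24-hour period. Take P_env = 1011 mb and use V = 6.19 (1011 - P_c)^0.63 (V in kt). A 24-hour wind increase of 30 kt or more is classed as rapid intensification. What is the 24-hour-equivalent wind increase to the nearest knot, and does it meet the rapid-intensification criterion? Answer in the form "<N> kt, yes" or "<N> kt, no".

V₁: ΔP = 38, V ≈ 6.19 × 38^0.63 ≈ 61.23 kt.
V₂: ΔP = 44, V ≈ 6.19 × 44^0.63 ≈ 67.15 kt.
ΔV over 24 h = 5.92 kt → 24 h equivalent = 5.92 × 24/24 ≈ 5.92 kt.
6 kt < 30 kt ⇒ not rapid intensification.

6 kt, no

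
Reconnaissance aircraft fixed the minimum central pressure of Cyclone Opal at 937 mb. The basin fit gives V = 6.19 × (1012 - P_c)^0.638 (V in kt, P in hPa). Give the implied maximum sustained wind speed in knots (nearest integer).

ΔP = 1012 − 937 = 75 mb.
75^0.638 ≈ 15.714.
V ≈ 6.19 × 15.714 ≈ 97.3 kt.

97 kt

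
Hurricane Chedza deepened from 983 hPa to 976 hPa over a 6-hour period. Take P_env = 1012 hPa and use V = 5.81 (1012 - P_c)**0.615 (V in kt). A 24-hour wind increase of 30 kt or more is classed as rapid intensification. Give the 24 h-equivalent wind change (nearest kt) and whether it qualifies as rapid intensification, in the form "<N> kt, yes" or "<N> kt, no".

26 kt, no

V₁: ΔP = 29, V ≈ 5.81 × 29^0.615 ≈ 46.08 kt.
V₂: ΔP = 36, V ≈ 5.81 × 36^0.615 ≈ 52.64 kt.
ΔV over 6 h = 6.56 kt → 24 h equivalent = 6.56 × 24/6 ≈ 26.24 kt.
26 kt < 30 kt ⇒ not rapid intensification.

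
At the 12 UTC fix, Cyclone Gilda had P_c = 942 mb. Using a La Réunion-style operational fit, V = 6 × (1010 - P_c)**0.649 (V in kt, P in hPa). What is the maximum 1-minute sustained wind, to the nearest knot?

ΔP = 1010 − 942 = 68 mb.
68^0.649 ≈ 15.463.
V ≈ 6 × 15.463 ≈ 92.8 kt.

93 kt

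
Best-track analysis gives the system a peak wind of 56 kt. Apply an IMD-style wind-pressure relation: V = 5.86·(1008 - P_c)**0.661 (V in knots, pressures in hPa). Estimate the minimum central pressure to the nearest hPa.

978 hPa

ΔP = (V / 5.86)^(1/0.661) = (56/5.86)^1.513.
56/5.86 = 9.556; 9.556^1.513 ≈ 30.41 hPa.
P_c = 1008 − 30.41 = 977.59 ≈ 978 hPa.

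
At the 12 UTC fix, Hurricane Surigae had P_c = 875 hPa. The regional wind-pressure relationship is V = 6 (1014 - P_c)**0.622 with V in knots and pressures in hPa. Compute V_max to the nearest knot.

ΔP = 1014 − 875 = 139 hPa.
139^0.622 ≈ 21.526.
V ≈ 6 × 21.526 ≈ 129.2 kt.

129 kt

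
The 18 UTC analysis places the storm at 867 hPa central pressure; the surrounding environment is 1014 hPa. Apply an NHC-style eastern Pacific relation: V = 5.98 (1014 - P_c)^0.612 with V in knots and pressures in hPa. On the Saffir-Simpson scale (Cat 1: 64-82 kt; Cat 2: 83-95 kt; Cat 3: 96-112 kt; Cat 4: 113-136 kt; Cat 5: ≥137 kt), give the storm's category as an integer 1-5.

4

ΔP = 1014 − 867 = 147 hPa.
V ≈ 5.98 × 147^0.612 = 5.98 × 21.20 ≈ 127 kt.
127 kt falls in the Category 4 band.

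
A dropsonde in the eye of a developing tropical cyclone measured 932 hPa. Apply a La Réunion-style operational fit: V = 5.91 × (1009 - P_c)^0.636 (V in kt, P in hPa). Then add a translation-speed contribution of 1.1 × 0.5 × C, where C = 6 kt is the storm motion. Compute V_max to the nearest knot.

97 kt

ΔP = 1009 − 932 = 77 hPa.
77^0.636 ≈ 15.842.
V ≈ 5.91 × 15.842 ≈ 93.6 kt.
Translation term: 1.1 × 0.5 × 6 = 3.3 kt.
Corrected V ≈ 96.9 kt → 97 kt.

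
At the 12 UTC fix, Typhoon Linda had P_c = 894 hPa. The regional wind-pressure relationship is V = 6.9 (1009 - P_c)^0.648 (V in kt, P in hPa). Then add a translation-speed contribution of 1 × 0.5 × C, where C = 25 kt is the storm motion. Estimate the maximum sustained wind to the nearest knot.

162 kt

ΔP = 1009 − 894 = 115 hPa.
115^0.648 ≈ 21.644.
V ≈ 6.9 × 21.644 ≈ 149.3 kt.
Translation term: 1 × 0.5 × 25 = 12.5 kt.
Corrected V ≈ 161.8 kt → 162 kt.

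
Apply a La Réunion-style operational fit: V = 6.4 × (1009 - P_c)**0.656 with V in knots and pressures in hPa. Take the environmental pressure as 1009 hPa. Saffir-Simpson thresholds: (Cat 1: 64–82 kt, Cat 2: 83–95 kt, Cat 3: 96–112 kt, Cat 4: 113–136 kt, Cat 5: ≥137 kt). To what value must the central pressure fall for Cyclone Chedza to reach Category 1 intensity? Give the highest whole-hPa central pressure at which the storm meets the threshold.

Category 1 begins at V = 64 kt.
Required ΔP = (64/6.4)^(1/0.656) = 10.000^1.524 ≈ 33.45 hPa.
P_c ≤ 1009 − 33.45 = 975.55, so the highest integer P_c is 975 hPa.

975 hPa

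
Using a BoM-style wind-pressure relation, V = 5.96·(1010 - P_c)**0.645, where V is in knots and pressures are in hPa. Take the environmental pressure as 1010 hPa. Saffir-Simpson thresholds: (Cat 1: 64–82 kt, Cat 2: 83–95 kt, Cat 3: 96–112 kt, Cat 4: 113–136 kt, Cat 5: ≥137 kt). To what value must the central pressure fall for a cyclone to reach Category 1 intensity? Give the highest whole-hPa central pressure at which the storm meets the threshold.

970 hPa

Category 1 begins at V = 64 kt.
Required ΔP = (64/5.96)^(1/0.645) = 10.738^1.550 ≈ 39.66 hPa.
P_c ≤ 1010 − 39.66 = 970.34, so the highest integer P_c is 970 hPa.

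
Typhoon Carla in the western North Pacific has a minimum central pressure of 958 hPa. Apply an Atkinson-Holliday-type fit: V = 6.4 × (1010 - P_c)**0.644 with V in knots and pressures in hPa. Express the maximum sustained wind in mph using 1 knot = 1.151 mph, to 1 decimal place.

ΔP = 1010 − 958 = 52 hPa.
V ≈ 6.4 × 52^0.644 = 6.4 × 12.738 ≈ 81.524 kt.
81.524 × 1.151 ≈ 93.83 mph → 93.8 mph.

93.8 mph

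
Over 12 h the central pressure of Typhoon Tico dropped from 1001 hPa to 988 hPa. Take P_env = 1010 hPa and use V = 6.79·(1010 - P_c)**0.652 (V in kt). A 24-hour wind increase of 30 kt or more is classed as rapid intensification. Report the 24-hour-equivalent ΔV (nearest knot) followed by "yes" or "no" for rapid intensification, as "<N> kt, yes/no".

45 kt, yes

V₁: ΔP = 9, V ≈ 6.79 × 9^0.652 ≈ 28.45 kt.
V₂: ΔP = 22, V ≈ 6.79 × 22^0.652 ≈ 50.95 kt.
ΔV over 12 h = 22.50 kt → 24 h equivalent = 22.50 × 24/12 ≈ 45.00 kt.
45 kt ≥ 30 kt ⇒ rapid intensification.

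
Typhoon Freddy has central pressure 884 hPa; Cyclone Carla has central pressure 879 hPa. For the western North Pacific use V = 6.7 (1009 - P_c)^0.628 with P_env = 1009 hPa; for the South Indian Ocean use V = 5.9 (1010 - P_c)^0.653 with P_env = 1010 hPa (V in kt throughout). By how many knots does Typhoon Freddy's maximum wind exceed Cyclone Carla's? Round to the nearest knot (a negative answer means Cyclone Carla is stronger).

Typhoon Freddy: ΔP = 125; V ≈ 6.7 × 125^0.628 ≈ 138.97 kt.
Cyclone Carla: ΔP = 131; V ≈ 5.9 × 131^0.653 ≈ 142.37 kt.
Difference ≈ 138.97 − 142.37 = -3.40 → -3 kt.

-3 kt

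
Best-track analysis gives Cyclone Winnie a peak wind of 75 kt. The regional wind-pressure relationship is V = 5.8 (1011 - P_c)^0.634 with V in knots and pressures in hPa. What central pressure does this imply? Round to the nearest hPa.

954 hPa

ΔP = (V / 5.8)^(1/0.634) = (75/5.8)^1.577.
75/5.8 = 12.931; 12.931^1.577 ≈ 56.67 hPa.
P_c = 1011 − 56.67 = 954.33 ≈ 954 hPa.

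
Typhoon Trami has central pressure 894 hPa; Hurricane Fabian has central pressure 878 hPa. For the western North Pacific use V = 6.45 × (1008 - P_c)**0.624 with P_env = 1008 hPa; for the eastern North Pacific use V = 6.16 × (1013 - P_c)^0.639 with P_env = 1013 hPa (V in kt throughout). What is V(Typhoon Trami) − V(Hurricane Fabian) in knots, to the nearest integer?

Typhoon Trami: ΔP = 114; V ≈ 6.45 × 114^0.624 ≈ 123.90 kt.
Hurricane Fabian: ΔP = 135; V ≈ 6.16 × 135^0.639 ≈ 141.54 kt.
Difference ≈ 123.90 − 141.54 = -17.64 → -18 kt.

-18 kt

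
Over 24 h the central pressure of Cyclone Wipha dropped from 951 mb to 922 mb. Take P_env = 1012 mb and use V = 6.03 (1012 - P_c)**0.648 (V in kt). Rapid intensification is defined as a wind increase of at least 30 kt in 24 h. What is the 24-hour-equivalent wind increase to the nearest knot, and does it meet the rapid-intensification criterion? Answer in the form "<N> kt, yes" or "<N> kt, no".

25 kt, no

V₁: ΔP = 61, V ≈ 6.03 × 61^0.648 ≈ 86.54 kt.
V₂: ΔP = 90, V ≈ 6.03 × 90^0.648 ≈ 111.34 kt.
ΔV over 24 h = 24.80 kt → 24 h equivalent = 24.80 × 24/24 ≈ 24.80 kt.
25 kt < 30 kt ⇒ not rapid intensification.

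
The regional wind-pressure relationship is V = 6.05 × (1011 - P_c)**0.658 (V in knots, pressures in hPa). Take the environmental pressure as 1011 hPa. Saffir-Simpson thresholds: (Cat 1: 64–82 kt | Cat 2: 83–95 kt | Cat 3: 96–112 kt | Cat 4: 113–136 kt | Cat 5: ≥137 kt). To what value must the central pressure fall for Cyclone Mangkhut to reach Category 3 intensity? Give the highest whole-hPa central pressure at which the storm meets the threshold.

Category 3 begins at V = 96 kt.
Required ΔP = (96/6.05)^(1/0.658) = 15.868^1.520 ≈ 66.76 hPa.
P_c ≤ 1011 − 66.76 = 944.24, so the highest integer P_c is 944 hPa.

944 hPa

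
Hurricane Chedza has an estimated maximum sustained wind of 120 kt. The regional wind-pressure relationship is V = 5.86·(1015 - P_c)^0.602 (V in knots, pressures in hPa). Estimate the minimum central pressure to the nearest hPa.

864 hPa

ΔP = (V / 5.86)^(1/0.602) = (120/5.86)^1.661.
120/5.86 = 20.478; 20.478^1.661 ≈ 150.73 hPa.
P_c = 1015 − 150.73 = 864.27 ≈ 864 hPa.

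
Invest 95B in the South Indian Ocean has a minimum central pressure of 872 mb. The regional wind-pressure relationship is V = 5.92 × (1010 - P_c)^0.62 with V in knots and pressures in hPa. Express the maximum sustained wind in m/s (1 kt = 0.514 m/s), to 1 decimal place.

64.6 m/s

ΔP = 1010 − 872 = 138 mb.
V ≈ 5.92 × 138^0.62 = 5.92 × 21.219 ≈ 125.617 kt.
125.617 × 0.514 ≈ 64.57 m/s → 64.6 m/s.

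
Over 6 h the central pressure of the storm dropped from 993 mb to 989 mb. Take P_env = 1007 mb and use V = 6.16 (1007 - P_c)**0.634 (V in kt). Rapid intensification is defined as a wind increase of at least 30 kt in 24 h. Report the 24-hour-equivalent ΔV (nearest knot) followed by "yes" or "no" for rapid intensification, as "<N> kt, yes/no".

V₁: ΔP = 14, V ≈ 6.16 × 14^0.634 ≈ 32.83 kt.
V₂: ΔP = 18, V ≈ 6.16 × 18^0.634 ≈ 38.50 kt.
ΔV over 6 h = 5.67 kt → 24 h equivalent = 5.67 × 24/6 ≈ 22.68 kt.
23 kt < 30 kt ⇒ not rapid intensification.

23 kt, no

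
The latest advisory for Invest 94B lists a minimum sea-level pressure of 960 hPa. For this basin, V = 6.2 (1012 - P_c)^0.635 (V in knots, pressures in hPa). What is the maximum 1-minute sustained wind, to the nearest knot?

ΔP = 1012 − 960 = 52 hPa.
52^0.635 ≈ 12.293.
V ≈ 6.2 × 12.293 ≈ 76.2 kt.

76 kt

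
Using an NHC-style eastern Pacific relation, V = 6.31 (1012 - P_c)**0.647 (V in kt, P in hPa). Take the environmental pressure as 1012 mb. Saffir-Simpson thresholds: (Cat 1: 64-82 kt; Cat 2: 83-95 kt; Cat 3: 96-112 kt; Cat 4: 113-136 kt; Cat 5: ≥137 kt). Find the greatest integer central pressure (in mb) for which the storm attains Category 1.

Category 1 begins at V = 64 kt.
Required ΔP = (64/6.31)^(1/0.647) = 10.143^1.546 ≈ 35.90 mb.
P_c ≤ 1012 − 35.90 = 976.10, so the highest integer P_c is 976 mb.

976 mb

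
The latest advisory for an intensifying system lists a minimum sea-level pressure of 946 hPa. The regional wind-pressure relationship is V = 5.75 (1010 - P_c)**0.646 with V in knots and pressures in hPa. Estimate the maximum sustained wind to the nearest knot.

84 kt

ΔP = 1010 − 946 = 64 hPa.
64^0.646 ≈ 14.682.
V ≈ 5.75 × 14.682 ≈ 84.4 kt.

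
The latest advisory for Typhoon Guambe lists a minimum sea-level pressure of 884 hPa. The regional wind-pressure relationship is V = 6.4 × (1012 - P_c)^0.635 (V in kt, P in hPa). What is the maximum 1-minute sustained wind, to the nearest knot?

139 kt

ΔP = 1012 − 884 = 128 hPa.
128^0.635 ≈ 21.781.
V ≈ 6.4 × 21.781 ≈ 139.4 kt.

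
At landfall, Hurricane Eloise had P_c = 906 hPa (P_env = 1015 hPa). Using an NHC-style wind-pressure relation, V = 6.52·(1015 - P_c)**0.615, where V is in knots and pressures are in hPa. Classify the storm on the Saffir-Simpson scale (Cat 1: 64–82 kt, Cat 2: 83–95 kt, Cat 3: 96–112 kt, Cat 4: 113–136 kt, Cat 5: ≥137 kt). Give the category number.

4

ΔP = 1015 − 906 = 109 hPa.
V ≈ 6.52 × 109^0.615 = 6.52 × 17.91 ≈ 117 kt.
117 kt falls in the Category 4 band.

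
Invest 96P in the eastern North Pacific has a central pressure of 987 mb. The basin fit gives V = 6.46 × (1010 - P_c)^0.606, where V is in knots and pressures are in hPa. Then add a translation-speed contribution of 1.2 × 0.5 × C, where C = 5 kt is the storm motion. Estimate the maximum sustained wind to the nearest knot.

46 kt

ΔP = 1010 − 987 = 23 mb.
23^0.606 ≈ 6.687.
V ≈ 6.46 × 6.687 ≈ 43.2 kt.
Translation term: 1.2 × 0.5 × 5 = 3 kt.
Corrected V ≈ 46.2 kt → 46 kt.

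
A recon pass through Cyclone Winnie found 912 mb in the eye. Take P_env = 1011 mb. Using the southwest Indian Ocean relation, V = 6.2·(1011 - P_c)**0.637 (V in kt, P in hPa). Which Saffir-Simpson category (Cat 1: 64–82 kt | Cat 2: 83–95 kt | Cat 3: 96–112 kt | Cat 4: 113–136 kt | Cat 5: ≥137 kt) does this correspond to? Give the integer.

ΔP = 1011 − 912 = 99 mb.
V ≈ 6.2 × 99^0.637 = 6.2 × 18.67 ≈ 116 kt.
116 kt falls in the Category 4 band.

4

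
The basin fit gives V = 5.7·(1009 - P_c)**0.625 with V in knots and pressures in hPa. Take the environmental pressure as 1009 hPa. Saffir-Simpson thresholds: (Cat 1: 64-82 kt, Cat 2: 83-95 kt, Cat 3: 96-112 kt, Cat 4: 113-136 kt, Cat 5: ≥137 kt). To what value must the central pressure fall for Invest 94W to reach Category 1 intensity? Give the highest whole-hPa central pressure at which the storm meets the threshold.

961 hPa

Category 1 begins at V = 64 kt.
Required ΔP = (64/5.7)^(1/0.625) = 11.228^1.600 ≈ 47.92 hPa.
P_c ≤ 1009 − 47.92 = 961.08, so the highest integer P_c is 961 hPa.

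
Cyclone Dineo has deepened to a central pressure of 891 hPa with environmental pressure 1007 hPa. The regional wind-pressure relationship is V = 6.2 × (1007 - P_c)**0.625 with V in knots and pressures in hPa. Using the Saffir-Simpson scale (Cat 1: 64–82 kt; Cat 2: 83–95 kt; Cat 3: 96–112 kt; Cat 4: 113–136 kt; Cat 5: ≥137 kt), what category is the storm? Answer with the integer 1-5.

4

ΔP = 1007 − 891 = 116 hPa.
V ≈ 6.2 × 116^0.625 = 6.2 × 19.51 ≈ 121 kt.
121 kt falls in the Category 4 band.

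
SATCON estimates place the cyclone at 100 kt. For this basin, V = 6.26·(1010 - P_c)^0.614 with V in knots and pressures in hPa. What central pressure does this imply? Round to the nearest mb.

919 mb

ΔP = (V / 6.26)^(1/0.614) = (100/6.26)^1.629.
100/6.26 = 15.974; 15.974^1.629 ≈ 91.20 mb.
P_c = 1010 − 91.20 = 918.80 ≈ 919 mb.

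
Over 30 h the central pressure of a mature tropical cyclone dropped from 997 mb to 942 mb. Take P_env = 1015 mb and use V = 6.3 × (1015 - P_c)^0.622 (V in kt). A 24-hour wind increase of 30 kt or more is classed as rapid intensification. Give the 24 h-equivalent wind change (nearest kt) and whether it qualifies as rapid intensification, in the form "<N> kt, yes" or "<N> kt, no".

V₁: ΔP = 18, V ≈ 6.3 × 18^0.622 ≈ 38.03 kt.
V₂: ΔP = 73, V ≈ 6.3 × 73^0.622 ≈ 90.85 kt.
ΔV over 30 h = 52.82 kt → 24 h equivalent = 52.82 × 24/30 ≈ 42.26 kt.
42 kt ≥ 30 kt ⇒ rapid intensification.

42 kt, yes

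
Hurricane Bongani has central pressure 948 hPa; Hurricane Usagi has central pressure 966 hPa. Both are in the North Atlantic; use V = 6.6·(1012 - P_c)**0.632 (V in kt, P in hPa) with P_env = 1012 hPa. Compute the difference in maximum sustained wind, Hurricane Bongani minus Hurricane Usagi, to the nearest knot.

Hurricane Bongani: ΔP = 64; V ≈ 6.6 × 64^0.632 ≈ 91.42 kt.
Hurricane Usagi: ΔP = 46; V ≈ 6.6 × 46^0.632 ≈ 74.20 kt.
Difference ≈ 91.42 − 74.20 = 17.22 → 17 kt.

17 kt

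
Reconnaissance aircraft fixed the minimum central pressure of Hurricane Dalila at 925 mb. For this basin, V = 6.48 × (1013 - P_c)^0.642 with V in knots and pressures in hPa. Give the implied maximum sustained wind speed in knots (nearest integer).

ΔP = 1013 − 925 = 88 mb.
88^0.642 ≈ 17.716.
V ≈ 6.48 × 17.716 ≈ 114.8 kt.

115 kt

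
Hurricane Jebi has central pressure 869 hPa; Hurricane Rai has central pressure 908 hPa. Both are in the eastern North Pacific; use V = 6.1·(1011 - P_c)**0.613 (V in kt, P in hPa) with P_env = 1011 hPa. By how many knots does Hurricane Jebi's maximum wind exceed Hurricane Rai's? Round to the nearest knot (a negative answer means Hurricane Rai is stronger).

23 kt

Hurricane Jebi: ΔP = 142; V ≈ 6.1 × 142^0.613 ≈ 127.26 kt.
Hurricane Rai: ΔP = 103; V ≈ 6.1 × 103^0.613 ≈ 104.52 kt.
Difference ≈ 127.26 − 104.52 = 22.74 → 23 kt.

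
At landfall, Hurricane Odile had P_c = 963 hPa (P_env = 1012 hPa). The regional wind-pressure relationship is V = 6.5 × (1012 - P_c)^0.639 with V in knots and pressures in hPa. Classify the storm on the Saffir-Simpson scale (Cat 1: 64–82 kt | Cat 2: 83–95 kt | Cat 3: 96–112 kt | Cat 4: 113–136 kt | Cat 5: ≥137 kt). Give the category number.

1

ΔP = 1012 − 963 = 49 hPa.
V ≈ 6.5 × 49^0.639 = 6.5 × 12.02 ≈ 78 kt.
78 kt falls in the Category 1 band.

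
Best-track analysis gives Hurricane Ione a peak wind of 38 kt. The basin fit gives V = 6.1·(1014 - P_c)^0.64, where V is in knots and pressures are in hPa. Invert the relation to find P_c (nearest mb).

ΔP = (V / 6.1)^(1/0.64) = (38/6.1)^1.562.
38/6.1 = 6.230; 6.230^1.562 ≈ 17.43 mb.
P_c = 1014 − 17.43 = 996.57 ≈ 997 mb.

997 mb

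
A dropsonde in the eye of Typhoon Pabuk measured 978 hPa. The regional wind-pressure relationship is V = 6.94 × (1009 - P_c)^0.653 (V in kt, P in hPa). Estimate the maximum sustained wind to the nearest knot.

ΔP = 1009 − 978 = 31 hPa.
31^0.653 ≈ 9.416.
V ≈ 6.94 × 9.416 ≈ 65.3 kt.

65 kt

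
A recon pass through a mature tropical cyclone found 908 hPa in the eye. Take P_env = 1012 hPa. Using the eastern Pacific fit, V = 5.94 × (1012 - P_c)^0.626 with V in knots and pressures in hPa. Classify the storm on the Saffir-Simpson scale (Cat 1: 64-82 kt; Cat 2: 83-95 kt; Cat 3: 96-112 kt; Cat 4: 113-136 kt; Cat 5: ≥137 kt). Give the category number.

3

ΔP = 1012 − 908 = 104 hPa.
V ≈ 5.94 × 104^0.626 = 5.94 × 18.31 ≈ 109 kt.
109 kt falls in the Category 3 band.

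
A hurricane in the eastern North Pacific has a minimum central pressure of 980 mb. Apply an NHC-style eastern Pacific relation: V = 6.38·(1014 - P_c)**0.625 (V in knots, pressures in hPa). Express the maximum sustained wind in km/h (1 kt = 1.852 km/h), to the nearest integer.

107 km/h

ΔP = 1014 − 980 = 34 mb.
V ≈ 6.38 × 34^0.625 = 6.38 × 9.061 ≈ 57.809 kt.
57.809 × 1.852 ≈ 107.06 km/h → 107 km/h.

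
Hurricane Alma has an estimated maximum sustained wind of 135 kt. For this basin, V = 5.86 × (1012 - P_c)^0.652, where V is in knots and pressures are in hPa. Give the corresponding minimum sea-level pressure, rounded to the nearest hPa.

889 hPa

ΔP = (V / 5.86)^(1/0.652) = (135/5.86)^1.534.
135/5.86 = 23.038; 23.038^1.534 ≈ 122.92 hPa.
P_c = 1012 − 122.92 = 889.08 ≈ 889 hPa.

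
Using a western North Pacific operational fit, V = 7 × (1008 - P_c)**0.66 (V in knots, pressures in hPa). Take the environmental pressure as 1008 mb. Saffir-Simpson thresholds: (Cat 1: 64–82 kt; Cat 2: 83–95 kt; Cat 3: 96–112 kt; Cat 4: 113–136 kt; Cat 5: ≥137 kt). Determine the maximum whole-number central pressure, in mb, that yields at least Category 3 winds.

955 mb

Category 3 begins at V = 96 kt.
Required ΔP = (96/7)^(1/0.66) = 13.714^1.515 ≈ 52.84 mb.
P_c ≤ 1008 − 52.84 = 955.16, so the highest integer P_c is 955 mb.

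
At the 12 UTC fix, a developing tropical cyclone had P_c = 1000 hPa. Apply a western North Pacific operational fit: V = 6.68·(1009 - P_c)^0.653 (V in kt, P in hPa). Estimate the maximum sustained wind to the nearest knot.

28 kt

ΔP = 1009 − 1000 = 9 hPa.
9^0.653 ≈ 4.199.
V ≈ 6.68 × 4.199 ≈ 28.0 kt.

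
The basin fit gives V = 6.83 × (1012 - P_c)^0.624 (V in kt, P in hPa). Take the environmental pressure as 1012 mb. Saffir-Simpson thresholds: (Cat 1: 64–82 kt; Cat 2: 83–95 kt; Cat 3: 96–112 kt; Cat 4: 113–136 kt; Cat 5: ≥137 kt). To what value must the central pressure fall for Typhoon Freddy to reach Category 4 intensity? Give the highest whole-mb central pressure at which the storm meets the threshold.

Category 4 begins at V = 113 kt.
Required ΔP = (113/6.83)^(1/0.624) = 16.545^1.603 ≈ 89.74 mb.
P_c ≤ 1012 − 89.74 = 922.26, so the highest integer P_c is 922 mb.

922 mb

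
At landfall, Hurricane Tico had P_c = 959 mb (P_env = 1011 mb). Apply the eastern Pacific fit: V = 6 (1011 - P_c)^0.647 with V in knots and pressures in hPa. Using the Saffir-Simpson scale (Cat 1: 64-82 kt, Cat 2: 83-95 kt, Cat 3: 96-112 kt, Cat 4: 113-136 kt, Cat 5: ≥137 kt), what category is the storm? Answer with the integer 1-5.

1

ΔP = 1011 − 959 = 52 mb.
V ≈ 6 × 52^0.647 = 6 × 12.89 ≈ 77 kt.
77 kt falls in the Category 1 band.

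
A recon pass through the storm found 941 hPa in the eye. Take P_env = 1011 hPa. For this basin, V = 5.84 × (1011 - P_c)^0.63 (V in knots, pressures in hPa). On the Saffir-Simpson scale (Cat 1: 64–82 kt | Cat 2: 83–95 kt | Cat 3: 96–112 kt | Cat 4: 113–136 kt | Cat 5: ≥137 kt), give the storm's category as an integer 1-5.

ΔP = 1011 − 941 = 70 hPa.
V ≈ 5.84 × 70^0.63 = 5.84 × 14.53 ≈ 85 kt.
85 kt falls in the Category 2 band.

2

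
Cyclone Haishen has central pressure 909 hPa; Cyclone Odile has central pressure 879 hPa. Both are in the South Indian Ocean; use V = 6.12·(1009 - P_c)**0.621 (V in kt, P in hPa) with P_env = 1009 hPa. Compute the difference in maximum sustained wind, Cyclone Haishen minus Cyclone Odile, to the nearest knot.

Cyclone Haishen: ΔP = 100; V ≈ 6.12 × 100^0.621 ≈ 106.84 kt.
Cyclone Odile: ΔP = 130; V ≈ 6.12 × 130^0.621 ≈ 125.75 kt.
Difference ≈ 106.84 − 125.75 = -18.91 → -19 kt.

-19 kt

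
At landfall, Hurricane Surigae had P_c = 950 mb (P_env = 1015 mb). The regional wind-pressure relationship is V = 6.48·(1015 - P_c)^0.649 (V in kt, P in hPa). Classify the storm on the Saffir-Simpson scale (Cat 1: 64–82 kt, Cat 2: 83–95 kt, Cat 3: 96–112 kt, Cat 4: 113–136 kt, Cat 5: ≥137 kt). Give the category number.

ΔP = 1015 − 950 = 65 mb.
V ≈ 6.48 × 65^0.649 = 6.48 × 15.02 ≈ 97 kt.
97 kt falls in the Category 3 band.

3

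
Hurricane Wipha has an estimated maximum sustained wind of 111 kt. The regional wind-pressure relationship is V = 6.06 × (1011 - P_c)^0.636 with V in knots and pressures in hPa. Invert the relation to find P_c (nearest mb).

914 mb

ΔP = (V / 6.06)^(1/0.636) = (111/6.06)^1.572.
111/6.06 = 18.317; 18.317^1.572 ≈ 96.74 mb.
P_c = 1011 − 96.74 = 914.26 ≈ 914 mb.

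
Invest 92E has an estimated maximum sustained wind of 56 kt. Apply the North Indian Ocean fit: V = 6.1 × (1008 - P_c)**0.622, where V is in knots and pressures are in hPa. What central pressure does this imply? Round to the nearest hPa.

973 hPa

ΔP = (V / 6.1)^(1/0.622) = (56/6.1)^1.608.
56/6.1 = 9.180; 9.180^1.608 ≈ 35.32 hPa.
P_c = 1008 − 35.32 = 972.68 ≈ 973 hPa.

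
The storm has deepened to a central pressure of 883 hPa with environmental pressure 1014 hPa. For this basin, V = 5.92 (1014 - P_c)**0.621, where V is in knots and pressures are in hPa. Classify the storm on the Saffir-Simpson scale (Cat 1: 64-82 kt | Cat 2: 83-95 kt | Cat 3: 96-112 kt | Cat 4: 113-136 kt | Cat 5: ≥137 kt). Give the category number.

4

ΔP = 1014 − 883 = 131 hPa.
V ≈ 5.92 × 131^0.621 = 5.92 × 20.65 ≈ 122 kt.
122 kt falls in the Category 4 band.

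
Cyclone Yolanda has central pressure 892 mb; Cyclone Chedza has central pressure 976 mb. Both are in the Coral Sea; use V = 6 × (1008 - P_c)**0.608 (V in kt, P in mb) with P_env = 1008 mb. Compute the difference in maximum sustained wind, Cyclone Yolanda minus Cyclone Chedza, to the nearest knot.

Cyclone Yolanda: ΔP = 116; V ≈ 6 × 116^0.608 ≈ 107.98 kt.
Cyclone Chedza: ΔP = 32; V ≈ 6 × 32^0.608 ≈ 49.35 kt.
Difference ≈ 107.98 − 49.35 = 58.63 → 59 kt.

59 kt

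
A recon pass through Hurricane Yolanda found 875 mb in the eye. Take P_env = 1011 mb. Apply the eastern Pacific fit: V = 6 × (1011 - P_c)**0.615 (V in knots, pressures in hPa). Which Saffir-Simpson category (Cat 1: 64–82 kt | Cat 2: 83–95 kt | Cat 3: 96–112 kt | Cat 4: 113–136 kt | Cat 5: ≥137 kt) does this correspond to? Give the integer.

4

ΔP = 1011 − 875 = 136 mb.
V ≈ 6 × 136^0.615 = 6 × 20.52 ≈ 123 kt.
123 kt falls in the Category 4 band.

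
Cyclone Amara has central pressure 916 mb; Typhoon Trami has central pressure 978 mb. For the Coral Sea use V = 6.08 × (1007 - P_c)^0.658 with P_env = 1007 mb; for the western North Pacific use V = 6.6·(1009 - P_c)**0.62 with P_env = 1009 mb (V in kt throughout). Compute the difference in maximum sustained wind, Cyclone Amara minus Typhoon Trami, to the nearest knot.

63 kt

Cyclone Amara: ΔP = 91; V ≈ 6.08 × 91^0.658 ≈ 118.29 kt.
Typhoon Trami: ΔP = 31; V ≈ 6.6 × 31^0.62 ≈ 55.49 kt.
Difference ≈ 118.29 − 55.49 = 62.80 → 63 kt.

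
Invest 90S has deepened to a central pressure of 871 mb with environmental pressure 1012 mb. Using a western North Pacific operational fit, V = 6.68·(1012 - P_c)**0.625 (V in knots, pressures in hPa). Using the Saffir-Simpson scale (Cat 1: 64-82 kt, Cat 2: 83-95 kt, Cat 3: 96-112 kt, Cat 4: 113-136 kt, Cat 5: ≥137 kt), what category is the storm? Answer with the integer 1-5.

ΔP = 1012 − 871 = 141 mb.
V ≈ 6.68 × 141^0.625 = 6.68 × 22.04 ≈ 147 kt.
147 kt falls in the Category 5 band.

5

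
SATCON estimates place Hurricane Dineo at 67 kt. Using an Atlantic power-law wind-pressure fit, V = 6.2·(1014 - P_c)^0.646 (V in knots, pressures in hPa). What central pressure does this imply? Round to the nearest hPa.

ΔP = (V / 6.2)^(1/0.646) = (67/6.2)^1.548.
67/6.2 = 10.806; 10.806^1.548 ≈ 39.82 hPa.
P_c = 1014 − 39.82 = 974.18 ≈ 974 hPa.

974 hPa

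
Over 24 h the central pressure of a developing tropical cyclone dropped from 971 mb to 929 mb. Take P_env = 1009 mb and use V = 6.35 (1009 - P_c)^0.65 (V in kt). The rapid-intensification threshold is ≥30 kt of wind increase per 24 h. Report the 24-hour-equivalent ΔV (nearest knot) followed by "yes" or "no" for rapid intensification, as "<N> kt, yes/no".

42 kt, yes

V₁: ΔP = 38, V ≈ 6.35 × 38^0.65 ≈ 67.55 kt.
V₂: ΔP = 80, V ≈ 6.35 × 80^0.65 ≈ 109.59 kt.
ΔV over 24 h = 42.04 kt → 24 h equivalent = 42.04 × 24/24 ≈ 42.04 kt.
42 kt ≥ 30 kt ⇒ rapid intensification.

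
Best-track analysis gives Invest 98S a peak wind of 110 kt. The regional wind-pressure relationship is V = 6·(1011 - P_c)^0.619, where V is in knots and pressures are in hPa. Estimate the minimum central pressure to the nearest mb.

ΔP = (V / 6)^(1/0.619) = (110/6)^1.616.
110/6 = 18.333; 18.333^1.616 ≈ 109.84 mb.
P_c = 1011 − 109.84 = 901.16 ≈ 901 mb.

901 mb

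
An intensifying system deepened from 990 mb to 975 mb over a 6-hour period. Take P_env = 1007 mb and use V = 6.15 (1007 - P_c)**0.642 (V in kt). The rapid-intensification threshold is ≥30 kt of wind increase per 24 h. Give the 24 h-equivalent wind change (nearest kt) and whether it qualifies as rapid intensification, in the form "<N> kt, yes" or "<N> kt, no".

76 kt, yes

V₁: ΔP = 17, V ≈ 6.15 × 17^0.642 ≈ 37.92 kt.
V₂: ΔP = 32, V ≈ 6.15 × 32^0.642 ≈ 56.91 kt.
ΔV over 6 h = 18.99 kt → 24 h equivalent = 18.99 × 24/6 ≈ 75.96 kt.
76 kt ≥ 30 kt ⇒ rapid intensification.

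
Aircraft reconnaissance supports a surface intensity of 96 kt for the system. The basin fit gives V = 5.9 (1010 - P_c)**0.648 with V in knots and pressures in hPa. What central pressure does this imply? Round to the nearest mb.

936 mb

ΔP = (V / 5.9)^(1/0.648) = (96/5.9)^1.543.
96/5.9 = 16.271; 16.271^1.543 ≈ 74.04 mb.
P_c = 1010 − 74.04 = 935.96 ≈ 936 mb.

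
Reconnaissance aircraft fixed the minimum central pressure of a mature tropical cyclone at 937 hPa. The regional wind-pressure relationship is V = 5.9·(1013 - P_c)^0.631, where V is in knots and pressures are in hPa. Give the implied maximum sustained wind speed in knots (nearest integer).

91 kt

ΔP = 1013 − 937 = 76 hPa.
76^0.631 ≈ 15.374.
V ≈ 5.9 × 15.374 ≈ 90.7 kt.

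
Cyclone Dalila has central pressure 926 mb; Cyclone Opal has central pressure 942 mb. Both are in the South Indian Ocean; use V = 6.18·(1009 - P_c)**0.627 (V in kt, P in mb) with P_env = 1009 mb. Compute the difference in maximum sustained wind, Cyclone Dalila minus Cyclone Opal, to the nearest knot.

12 kt

Cyclone Dalila: ΔP = 83; V ≈ 6.18 × 83^0.627 ≈ 98.68 kt.
Cyclone Opal: ΔP = 67; V ≈ 6.18 × 67^0.627 ≈ 86.29 kt.
Difference ≈ 98.68 − 86.29 = 12.39 → 12 kt.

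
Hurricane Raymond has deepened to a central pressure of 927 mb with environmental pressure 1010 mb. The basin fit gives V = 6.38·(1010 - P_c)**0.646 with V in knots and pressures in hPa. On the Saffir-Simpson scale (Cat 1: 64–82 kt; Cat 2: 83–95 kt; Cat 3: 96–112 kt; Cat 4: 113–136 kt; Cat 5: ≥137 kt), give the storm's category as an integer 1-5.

3

ΔP = 1010 − 927 = 83 mb.
V ≈ 6.38 × 83^0.646 = 6.38 × 17.37 ≈ 111 kt.
111 kt falls in the Category 3 band.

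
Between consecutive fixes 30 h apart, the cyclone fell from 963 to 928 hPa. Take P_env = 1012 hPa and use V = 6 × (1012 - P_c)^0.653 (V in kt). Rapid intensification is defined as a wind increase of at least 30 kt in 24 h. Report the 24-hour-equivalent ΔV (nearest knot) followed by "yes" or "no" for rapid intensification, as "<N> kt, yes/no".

26 kt, no

V₁: ΔP = 49, V ≈ 6 × 49^0.653 ≈ 76.18 kt.
V₂: ΔP = 84, V ≈ 6 × 84^0.653 ≈ 108.32 kt.
ΔV over 30 h = 32.14 kt → 24 h equivalent = 32.14 × 24/30 ≈ 25.71 kt.
26 kt < 30 kt ⇒ not rapid intensification.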